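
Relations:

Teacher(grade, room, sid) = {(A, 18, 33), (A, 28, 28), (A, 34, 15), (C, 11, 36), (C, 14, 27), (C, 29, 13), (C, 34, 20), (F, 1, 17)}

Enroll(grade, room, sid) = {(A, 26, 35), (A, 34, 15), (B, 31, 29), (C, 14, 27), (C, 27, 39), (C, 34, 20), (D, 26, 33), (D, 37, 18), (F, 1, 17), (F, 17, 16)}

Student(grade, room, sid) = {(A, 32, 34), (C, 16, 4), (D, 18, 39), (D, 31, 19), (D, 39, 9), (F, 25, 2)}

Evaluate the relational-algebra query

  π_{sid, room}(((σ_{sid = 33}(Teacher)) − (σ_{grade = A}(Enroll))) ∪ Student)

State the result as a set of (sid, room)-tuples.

Apply σ_{sid = 33}; surviving tuples: {(A, 18, 33)}
Apply σ_{grade = A}; surviving tuples: {(A, 26, 35), (A, 34, 15)}
Set difference of the two operands is {(A, 18, 33)}.
Set union of the two operands is {(A, 18, 33), (A, 32, 34), (C, 16, 4), (D, 18, 39), (D, 31, 19), (D, 39, 9), (F, 25, 2)}.
Projecting to sid, room: {(19, 31), (2, 25), (33, 18), (34, 32), (39, 18), (4, 16), (9, 39)}

{(19, 31), (2, 25), (33, 18), (34, 32), (39, 18), (4, 16), (9, 39)}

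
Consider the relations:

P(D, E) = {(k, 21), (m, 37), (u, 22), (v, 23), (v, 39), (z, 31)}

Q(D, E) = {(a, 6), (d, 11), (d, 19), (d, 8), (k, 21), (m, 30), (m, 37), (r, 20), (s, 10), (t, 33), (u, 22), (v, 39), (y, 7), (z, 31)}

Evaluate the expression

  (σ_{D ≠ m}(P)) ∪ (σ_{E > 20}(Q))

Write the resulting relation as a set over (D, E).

σ[D ≠ m]: keep tuples satisfying D ≠ m → {(k, 21), (u, 22), (v, 23), (v, 39), (z, 31)}
σ[E > 20]: keep tuples satisfying E > 20 → {(k, 21), (m, 30), (m, 37), (t, 33), (u, 22), (v, 39), (z, 31)}
Taking the union: {(k, 21), (m, 30), (m, 37), (t, 33), (u, 22), (v, 23), (v, 39), (z, 31)}

{(k, 21), (m, 30), (m, 37), (t, 33), (u, 22), (v, 23), (v, 39), (z, 31)}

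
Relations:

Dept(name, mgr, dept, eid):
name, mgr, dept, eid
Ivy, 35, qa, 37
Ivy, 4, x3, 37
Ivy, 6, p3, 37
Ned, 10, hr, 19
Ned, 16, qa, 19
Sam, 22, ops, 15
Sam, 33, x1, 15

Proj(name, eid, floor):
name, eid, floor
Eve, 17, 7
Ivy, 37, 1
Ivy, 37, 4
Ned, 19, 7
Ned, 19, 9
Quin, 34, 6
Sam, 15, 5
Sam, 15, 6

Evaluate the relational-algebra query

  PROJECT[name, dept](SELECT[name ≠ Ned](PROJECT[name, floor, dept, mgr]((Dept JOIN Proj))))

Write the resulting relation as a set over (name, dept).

Dept ⋈ Proj (natural join on name, eid): {(Ivy, 35, qa, 37, 1), (Ivy, 35, qa, 37, 4), (Ivy, 4, x3, 37, 1), (Ivy, 4, x3, 37, 4), (Ivy, 6, p3, 37, 1), (Ivy, 6, p3, 37, 4), (Ned, 10, hr, 19, 7), (Ned, 10, hr, 19, 9), (Ned, 16, qa, 19, 7), (Ned, 16, qa, 19, 9), (Sam, 22, ops, 15, 5), (Sam, 22, ops, 15, 6), (Sam, 33, x1, 15, 5), (Sam, 33, x1, 15, 6)}
Keep only column(s) name, floor, dept, mgr: {(Ivy, 1, p3, 6), (Ivy, 1, qa, 35), (Ivy, 1, x3, 4), (Ivy, 4, p3, 6), (Ivy, 4, qa, 35), (Ivy, 4, x3, 4), (Ned, 7, hr, 10), (Ned, 7, qa, 16), (Ned, 9, hr, 10), (Ned, 9, qa, 16), (Sam, 5, ops, 22), (Sam, 5, x1, 33), (Sam, 6, ops, 22), (Sam, 6, x1, 33)}
Apply σ_{name ≠ Ned}; surviving tuples: {(Ivy, 1, p3, 6), (Ivy, 1, qa, 35), (Ivy, 1, x3, 4), (Ivy, 4, p3, 6), (Ivy, 4, qa, 35), (Ivy, 4, x3, 4), (Sam, 5, ops, 22), (Sam, 5, x1, 33), (Sam, 6, ops, 22), (Sam, 6, x1, 33)}
Keep only column(s) name, dept (5 duplicate(s) eliminated): {(Ivy, p3), (Ivy, qa), (Ivy, x3), (Sam, ops), (Sam, x1)}

{(Ivy, p3), (Ivy, qa), (Ivy, x3), (Sam, ops), (Sam, x1)}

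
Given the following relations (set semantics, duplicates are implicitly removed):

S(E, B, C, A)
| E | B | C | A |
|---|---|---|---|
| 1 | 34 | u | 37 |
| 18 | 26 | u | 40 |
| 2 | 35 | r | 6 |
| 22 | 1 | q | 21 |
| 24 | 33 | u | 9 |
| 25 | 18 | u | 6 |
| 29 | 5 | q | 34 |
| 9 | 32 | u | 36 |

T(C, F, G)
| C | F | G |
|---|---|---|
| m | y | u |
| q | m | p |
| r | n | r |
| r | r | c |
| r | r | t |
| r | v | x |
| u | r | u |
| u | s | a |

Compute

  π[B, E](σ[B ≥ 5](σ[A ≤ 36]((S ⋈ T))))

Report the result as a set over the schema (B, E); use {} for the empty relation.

{(18, 25), (32, 9), (33, 24), (35, 2), (5, 29)}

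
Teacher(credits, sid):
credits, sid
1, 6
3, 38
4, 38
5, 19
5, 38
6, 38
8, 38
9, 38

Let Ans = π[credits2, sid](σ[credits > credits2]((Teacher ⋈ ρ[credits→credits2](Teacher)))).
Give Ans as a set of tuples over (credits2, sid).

ρ[credits→credits2]: schema becomes (credits2, sid); tuples unchanged.
Natural join on sid: {(1, 6, 1), (3, 38, 3), (3, 38, 4), (3, 38, 5), (3, 38, 6), (3, 38, 8), (3, 38, 9), (4, 38, 3), (4, 38, 4), (4, 38, 5), (4, 38, 6), (4, 38, 8), (4, 38, 9), (5, 19, 5), (5, 38, 3), (5, 38, 4), (5, 38, 5), (5, 38, 6), (5, 38, 8), (5, 38, 9), (6, 38, 3), (6, 38, 4), (6, 38, 5), (6, 38, 6), (6, 38, 8), (6, 38, 9), (8, 38, 3), (8, 38, 4), (8, 38, 5), (8, 38, 6), (8, 38, 8), (8, 38, 9), (9, 38, 3), (9, 38, 4), (9, 38, 5), (9, 38, 6), (9, 38, 8), (9, 38, 9)}
σ[credits > credits2]: keep tuples satisfying credits > credits2 → {(4, 38, 3), (5, 38, 3), (5, 38, 4), (6, 38, 3), (6, 38, 4), (6, 38, 5), (8, 38, 3), (8, 38, 4), (8, 38, 5), (8, 38, 6), (9, 38, 3), (9, 38, 4), (9, 38, 5), (9, 38, 6), (9, 38, 8)}
Keep only column(s) credits2, sid (10 duplicate(s) eliminated): {(3, 38), (4, 38), (5, 38), (6, 38), (8, 38)}

{(3, 38), (4, 38), (5, 38), (6, 38), (8, 38)}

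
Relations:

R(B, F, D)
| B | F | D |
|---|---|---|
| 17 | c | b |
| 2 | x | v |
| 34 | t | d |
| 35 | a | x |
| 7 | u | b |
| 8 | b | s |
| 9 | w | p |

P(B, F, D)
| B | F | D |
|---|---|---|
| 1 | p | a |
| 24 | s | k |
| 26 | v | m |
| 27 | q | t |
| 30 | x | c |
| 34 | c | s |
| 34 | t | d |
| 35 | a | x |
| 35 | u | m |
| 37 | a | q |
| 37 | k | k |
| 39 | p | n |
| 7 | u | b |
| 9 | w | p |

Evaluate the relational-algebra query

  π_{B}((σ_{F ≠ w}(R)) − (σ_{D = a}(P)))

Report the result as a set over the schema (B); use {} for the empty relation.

{17, 2, 34, 35, 7, 8}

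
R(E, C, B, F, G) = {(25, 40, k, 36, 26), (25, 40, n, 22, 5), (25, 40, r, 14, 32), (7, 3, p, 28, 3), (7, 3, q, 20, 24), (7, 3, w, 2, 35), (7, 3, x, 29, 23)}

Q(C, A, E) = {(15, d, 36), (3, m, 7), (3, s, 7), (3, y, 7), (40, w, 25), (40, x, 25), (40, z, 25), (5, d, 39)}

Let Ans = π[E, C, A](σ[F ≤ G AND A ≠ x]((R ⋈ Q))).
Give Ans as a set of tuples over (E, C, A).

{(25, 40, w), (25, 40, z), (7, 3, m), (7, 3, s), (7, 3, y)}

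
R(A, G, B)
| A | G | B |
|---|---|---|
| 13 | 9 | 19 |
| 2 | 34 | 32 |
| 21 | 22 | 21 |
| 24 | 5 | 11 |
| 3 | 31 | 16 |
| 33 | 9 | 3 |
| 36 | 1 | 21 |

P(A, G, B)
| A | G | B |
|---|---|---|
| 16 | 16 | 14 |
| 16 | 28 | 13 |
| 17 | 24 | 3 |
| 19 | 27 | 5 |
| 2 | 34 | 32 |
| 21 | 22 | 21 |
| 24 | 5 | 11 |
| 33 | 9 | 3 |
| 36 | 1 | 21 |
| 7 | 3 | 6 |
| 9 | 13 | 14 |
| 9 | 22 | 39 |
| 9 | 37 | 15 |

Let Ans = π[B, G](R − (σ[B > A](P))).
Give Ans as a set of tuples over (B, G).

{(11, 5), (16, 31), (19, 9), (21, 1), (21, 22), (3, 9)}

Apply σ_{B > A}; surviving tuples: {(2, 34, 32), (9, 13, 14), (9, 22, 39), (9, 37, 15)}
Taking the difference: {(13, 9, 19), (21, 22, 21), (24, 5, 11), (3, 31, 16), (33, 9, 3), (36, 1, 21)}
π_{B, G} gives {(11, 5), (16, 31), (19, 9), (21, 1), (21, 22), (3, 9)}.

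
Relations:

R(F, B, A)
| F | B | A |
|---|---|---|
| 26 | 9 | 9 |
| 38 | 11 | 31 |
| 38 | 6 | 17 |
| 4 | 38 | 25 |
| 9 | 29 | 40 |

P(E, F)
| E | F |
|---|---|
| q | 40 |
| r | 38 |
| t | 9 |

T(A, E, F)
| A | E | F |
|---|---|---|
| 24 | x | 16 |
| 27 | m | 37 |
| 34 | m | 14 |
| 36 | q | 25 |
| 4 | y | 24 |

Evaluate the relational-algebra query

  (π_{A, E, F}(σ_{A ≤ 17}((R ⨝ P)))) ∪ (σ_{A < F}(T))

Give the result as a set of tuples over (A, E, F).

{(17, r, 38), (27, m, 37), (4, y, 24)}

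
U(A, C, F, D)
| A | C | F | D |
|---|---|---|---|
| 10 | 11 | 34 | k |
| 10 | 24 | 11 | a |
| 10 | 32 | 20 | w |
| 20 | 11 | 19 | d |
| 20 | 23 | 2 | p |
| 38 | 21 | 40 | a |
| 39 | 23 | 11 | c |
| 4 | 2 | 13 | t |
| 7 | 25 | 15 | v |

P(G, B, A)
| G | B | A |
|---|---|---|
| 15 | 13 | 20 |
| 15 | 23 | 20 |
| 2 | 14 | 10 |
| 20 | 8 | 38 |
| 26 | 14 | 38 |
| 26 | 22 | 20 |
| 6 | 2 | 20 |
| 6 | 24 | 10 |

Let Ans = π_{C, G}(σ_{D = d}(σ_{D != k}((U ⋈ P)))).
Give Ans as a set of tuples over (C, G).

Natural join on A: {(10, 11, 34, k, 2, 14), (10, 11, 34, k, 6, 24), (10, 24, 11, a, 2, 14), (10, 24, 11, a, 6, 24), (10, 32, 20, w, 2, 14), (10, 32, 20, w, 6, 24), (20, 11, 19, d, 15, 13), (20, 11, 19, d, 15, 23), (20, 11, 19, d, 26, 22), (20, 11, 19, d, 6, 2), (20, 23, 2, p, 15, 13), (20, 23, 2, p, 15, 23), (20, 23, 2, p, 26, 22), (20, 23, 2, p, 6, 2), (38, 21, 40, a, 20, 8), (38, 21, 40, a, 26, 14)}
Selection D != k: {(10, 24, 11, a, 2, 14), (10, 24, 11, a, 6, 24), (10, 32, 20, w, 2, 14), (10, 32, 20, w, 6, 24), (20, 11, 19, d, 15, 13), (20, 11, 19, d, 15, 23), (20, 11, 19, d, 26, 22), (20, 11, 19, d, 6, 2), (20, 23, 2, p, 15, 13), (20, 23, 2, p, 15, 23), (20, 23, 2, p, 26, 22), (20, 23, 2, p, 6, 2), (38, 21, 40, a, 20, 8), (38, 21, 40, a, 26, 14)}
Selection D = d: {(20, 11, 19, d, 15, 13), (20, 11, 19, d, 15, 23), (20, 11, 19, d, 26, 22), (20, 11, 19, d, 6, 2)}
π_{C, G} gives {(11, 15), (11, 26), (11, 6)} (1 duplicate(s) eliminated).

{(11, 15), (11, 26), (11, 6)}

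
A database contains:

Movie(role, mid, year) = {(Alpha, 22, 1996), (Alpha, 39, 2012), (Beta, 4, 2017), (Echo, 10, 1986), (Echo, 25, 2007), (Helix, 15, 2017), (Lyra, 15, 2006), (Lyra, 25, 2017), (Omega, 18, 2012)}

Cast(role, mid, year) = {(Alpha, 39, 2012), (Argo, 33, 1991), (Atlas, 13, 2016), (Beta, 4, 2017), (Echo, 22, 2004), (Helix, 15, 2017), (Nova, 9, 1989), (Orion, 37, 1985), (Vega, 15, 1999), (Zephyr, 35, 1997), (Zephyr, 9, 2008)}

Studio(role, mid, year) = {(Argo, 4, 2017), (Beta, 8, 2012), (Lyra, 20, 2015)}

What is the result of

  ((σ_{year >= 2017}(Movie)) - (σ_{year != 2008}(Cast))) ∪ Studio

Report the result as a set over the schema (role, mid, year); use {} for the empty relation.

{(Argo, 4, 2017), (Beta, 8, 2012), (Lyra, 20, 2015), (Lyra, 25, 2017)}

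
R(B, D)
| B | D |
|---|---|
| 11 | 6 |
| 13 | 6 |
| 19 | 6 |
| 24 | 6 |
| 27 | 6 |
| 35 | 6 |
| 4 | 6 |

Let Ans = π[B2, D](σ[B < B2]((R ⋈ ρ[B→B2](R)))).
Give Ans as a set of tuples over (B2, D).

ρ[B→B2]: schema becomes (B2, D); tuples unchanged.
Natural join on D: {(11, 6, 11), (11, 6, 13), (11, 6, 19), (11, 6, 24), (11, 6, 27), (11, 6, 35), (11, 6, 4), (13, 6, 11), (13, 6, 13), (13, 6, 19), (13, 6, 24), (13, 6, 27), (13, 6, 35), (13, 6, 4), (19, 6, 11), (19, 6, 13), (19, 6, 19), (19, 6, 24), (19, 6, 27), (19, 6, 35), (19, 6, 4), (24, 6, 11), (24, 6, 13), (24, 6, 19), (24, 6, 24), (24, 6, 27), (24, 6, 35), (24, 6, 4), (27, 6, 11), (27, 6, 13), (27, 6, 19), (27, 6, 24), (27, 6, 27), (27, 6, 35), (27, 6, 4), (35, 6, 11), (35, 6, 13), (35, 6, 19), (35, 6, 24), (35, 6, 27), (35, 6, 35), (35, 6, 4), (4, 6, 11), (4, 6, 13), (4, 6, 19), (4, 6, 24), (4, 6, 27), (4, 6, 35), (4, 6, 4)}
Filtering on B < B2 leaves {(11, 6, 13), (11, 6, 19), (11, 6, 24), (11, 6, 27), (11, 6, 35), (13, 6, 19), (13, 6, 24), (13, 6, 27), (13, 6, 35), (19, 6, 24), (19, 6, 27), (19, 6, 35), (24, 6, 27), (24, 6, 35), (27, 6, 35), (4, 6, 11), (4, 6, 13), (4, 6, 19), (4, 6, 24), (4, 6, 27), (4, 6, 35)}.
Keep only column(s) B2, D (15 duplicate(s) eliminated): {(11, 6), (13, 6), (19, 6), (24, 6), (27, 6), (35, 6)}

{(11, 6), (13, 6), (19, 6), (24, 6), (27, 6), (35, 6)}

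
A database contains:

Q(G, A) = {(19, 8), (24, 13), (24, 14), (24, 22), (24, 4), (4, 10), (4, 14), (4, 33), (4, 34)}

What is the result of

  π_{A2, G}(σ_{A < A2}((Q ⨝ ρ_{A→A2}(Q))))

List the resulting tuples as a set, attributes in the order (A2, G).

ρ[A→A2]: schema becomes (G, A2); tuples unchanged.
Natural join on G: {(19, 8, 8), (24, 13, 13), (24, 13, 14), (24, 13, 22), (24, 13, 4), (24, 14, 13), (24, 14, 14), (24, 14, 22), (24, 14, 4), (24, 22, 13), (24, 22, 14), (24, 22, 22), (24, 22, 4), (24, 4, 13), (24, 4, 14), (24, 4, 22), (24, 4, 4), (4, 10, 10), (4, 10, 14), (4, 10, 33), (4, 10, 34), (4, 14, 10), (4, 14, 14), (4, 14, 33), (4, 14, 34), (4, 33, 10), (4, 33, 14), (4, 33, 33), (4, 33, 34), (4, 34, 10), (4, 34, 14), (4, 34, 33), (4, 34, 34)}
Selection A < A2: {(24, 13, 14), (24, 13, 22), (24, 14, 22), (24, 4, 13), (24, 4, 14), (24, 4, 22), (4, 10, 14), (4, 10, 33), (4, 10, 34), (4, 14, 33), (4, 14, 34), (4, 33, 34)}
Projecting to A2, G (6 duplicate(s) eliminated): {(13, 24), (14, 24), (14, 4), (22, 24), (33, 4), (34, 4)}

{(13, 24), (14, 24), (14, 4), (22, 24), (33, 4), (34, 4)}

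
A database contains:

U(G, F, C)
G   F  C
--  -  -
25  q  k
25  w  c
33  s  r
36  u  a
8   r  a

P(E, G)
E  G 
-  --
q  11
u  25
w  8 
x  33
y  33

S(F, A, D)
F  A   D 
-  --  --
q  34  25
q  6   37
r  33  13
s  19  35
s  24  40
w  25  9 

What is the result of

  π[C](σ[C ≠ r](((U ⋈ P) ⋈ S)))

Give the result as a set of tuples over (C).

{a, c, k}

Natural join on G: {(25, q, k, u), (25, w, c, u), (33, s, r, x), (33, s, r, y), (8, r, a, w)}
Natural join on F: {(25, q, k, u, 34, 25), (25, q, k, u, 6, 37), (25, w, c, u, 25, 9), (33, s, r, x, 19, 35), (33, s, r, x, 24, 40), (33, s, r, y, 19, 35), (33, s, r, y, 24, 40), (8, r, a, w, 33, 13)}
Filtering on C ≠ r leaves {(25, q, k, u, 34, 25), (25, q, k, u, 6, 37), (25, w, c, u, 25, 9), (8, r, a, w, 33, 13)}.
π_{C} gives {a, c, k} (1 duplicate(s) eliminated).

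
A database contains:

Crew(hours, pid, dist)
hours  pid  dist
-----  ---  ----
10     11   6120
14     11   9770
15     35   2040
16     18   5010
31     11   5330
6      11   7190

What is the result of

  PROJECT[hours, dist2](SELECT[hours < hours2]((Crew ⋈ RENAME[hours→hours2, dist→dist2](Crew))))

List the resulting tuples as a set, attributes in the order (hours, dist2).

{(10, 5330), (10, 9770), (14, 5330), (6, 5330), (6, 6120), (6, 9770)}

ρ[hours→hours2, dist→dist2]: schema becomes (hours2, pid, dist2); tuples unchanged.
Crew ⋈ RENAME[hours→hours2, dist→dist2](Crew) (natural join on pid): {(10, 11, 6120, 10, 6120), (10, 11, 6120, 14, 9770), (10, 11, 6120, 31, 5330), (10, 11, 6120, 6, 7190), (14, 11, 9770, 10, 6120), (14, 11, 9770, 14, 9770), (14, 11, 9770, 31, 5330), (14, 11, 9770, 6, 7190), (15, 35, 2040, 15, 2040), (16, 18, 5010, 16, 5010), (31, 11, 5330, 10, 6120), (31, 11, 5330, 14, 9770), (31, 11, 5330, 31, 5330), (31, 11, 5330, 6, 7190), (6, 11, 7190, 10, 6120), (6, 11, 7190, 14, 9770), (6, 11, 7190, 31, 5330), (6, 11, 7190, 6, 7190)}
Apply σ_{hours < hours2}; surviving tuples: {(10, 11, 6120, 14, 9770), (10, 11, 6120, 31, 5330), (14, 11, 9770, 31, 5330), (6, 11, 7190, 10, 6120), (6, 11, 7190, 14, 9770), (6, 11, 7190, 31, 5330)}
π_{hours, dist2} gives {(10, 5330), (10, 9770), (14, 5330), (6, 5330), (6, 6120), (6, 9770)}.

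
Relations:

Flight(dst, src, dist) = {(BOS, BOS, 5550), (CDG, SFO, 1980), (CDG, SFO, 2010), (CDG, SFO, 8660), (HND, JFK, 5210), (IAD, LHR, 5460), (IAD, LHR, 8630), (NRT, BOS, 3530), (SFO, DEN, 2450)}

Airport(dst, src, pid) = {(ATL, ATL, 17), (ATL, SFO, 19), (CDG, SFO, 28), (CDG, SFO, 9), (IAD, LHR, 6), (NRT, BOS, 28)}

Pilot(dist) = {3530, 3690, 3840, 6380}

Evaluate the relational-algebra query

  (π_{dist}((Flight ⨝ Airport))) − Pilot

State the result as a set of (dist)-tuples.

{1980, 2010, 5460, 8630, 8660}

Joining Flight and Airport on dst, src yields {(CDG, SFO, 1980, 28), (CDG, SFO, 1980, 9), (CDG, SFO, 2010, 28), (CDG, SFO, 2010, 9), (CDG, SFO, 8660, 28), (CDG, SFO, 8660, 9), (IAD, LHR, 5460, 6), (IAD, LHR, 8630, 6), (NRT, BOS, 3530, 28)}.
π_{dist} gives {1980, 2010, 3530, 5460, 8630, 8660} (3 duplicate(s) eliminated).
Taking the difference: {1980, 2010, 5460, 8630, 8660}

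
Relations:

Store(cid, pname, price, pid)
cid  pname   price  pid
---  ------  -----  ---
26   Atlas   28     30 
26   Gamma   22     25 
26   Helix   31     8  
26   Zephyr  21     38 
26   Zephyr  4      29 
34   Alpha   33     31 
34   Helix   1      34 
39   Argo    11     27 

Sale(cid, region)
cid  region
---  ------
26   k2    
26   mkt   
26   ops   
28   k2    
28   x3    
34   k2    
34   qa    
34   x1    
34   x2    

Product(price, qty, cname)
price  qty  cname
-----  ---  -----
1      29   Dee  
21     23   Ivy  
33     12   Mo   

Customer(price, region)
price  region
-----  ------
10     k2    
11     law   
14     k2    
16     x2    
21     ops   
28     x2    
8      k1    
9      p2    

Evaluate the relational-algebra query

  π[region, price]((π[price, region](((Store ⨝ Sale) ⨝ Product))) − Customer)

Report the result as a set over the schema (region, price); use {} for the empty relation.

Store ⋈ Sale (natural join on cid): {(26, Atlas, 28, 30, k2), (26, Atlas, 28, 30, mkt), (26, Atlas, 28, 30, ops), (26, Gamma, 22, 25, k2), (26, Gamma, 22, 25, mkt), (26, Gamma, 22, 25, ops), (26, Helix, 31, 8, k2), (26, Helix, 31, 8, mkt), (26, Helix, 31, 8, ops), (26, Zephyr, 21, 38, k2), (26, Zephyr, 21, 38, mkt), (26, Zephyr, 21, 38, ops), (26, Zephyr, 4, 29, k2), (26, Zephyr, 4, 29, mkt), (26, Zephyr, 4, 29, ops), (34, Alpha, 33, 31, k2), (34, Alpha, 33, 31, qa), (34, Alpha, 33, 31, x1), (34, Alpha, 33, 31, x2), (34, Helix, 1, 34, k2), (34, Helix, 1, 34, qa), (34, Helix, 1, 34, x1), (34, Helix, 1, 34, x2)}
(Store ⨝ Sale) ⋈ Product (natural join on price): {(26, Zephyr, 21, 38, k2, 23, Ivy), (26, Zephyr, 21, 38, mkt, 23, Ivy), (26, Zephyr, 21, 38, ops, 23, Ivy), (34, Alpha, 33, 31, k2, 12, Mo), (34, Alpha, 33, 31, qa, 12, Mo), (34, Alpha, 33, 31, x1, 12, Mo), (34, Alpha, 33, 31, x2, 12, Mo), (34, Helix, 1, 34, k2, 29, Dee), (34, Helix, 1, 34, qa, 29, Dee), (34, Helix, 1, 34, x1, 29, Dee), (34, Helix, 1, 34, x2, 29, Dee)}
π_{price, region} gives {(1, k2), (1, qa), (1, x1), (1, x2), (21, k2), (21, mkt), (21, ops), (33, k2), (33, qa), (33, x1), (33, x2)}.
Set difference of the two operands is {(1, k2), (1, qa), (1, x1), (1, x2), (21, k2), (21, mkt), (33, k2), (33, qa), (33, x1), (33, x2)}.
π_{region, price} gives {(k2, 1), (k2, 21), (k2, 33), (mkt, 21), (qa, 1), (qa, 33), (x1, 1), (x1, 33), (x2, 1), (x2, 33)}.

{(k2, 1), (k2, 21), (k2, 33), (mkt, 21), (qa, 1), (qa, 33), (x1, 1), (x1, 33), (x2, 1), (x2, 33)}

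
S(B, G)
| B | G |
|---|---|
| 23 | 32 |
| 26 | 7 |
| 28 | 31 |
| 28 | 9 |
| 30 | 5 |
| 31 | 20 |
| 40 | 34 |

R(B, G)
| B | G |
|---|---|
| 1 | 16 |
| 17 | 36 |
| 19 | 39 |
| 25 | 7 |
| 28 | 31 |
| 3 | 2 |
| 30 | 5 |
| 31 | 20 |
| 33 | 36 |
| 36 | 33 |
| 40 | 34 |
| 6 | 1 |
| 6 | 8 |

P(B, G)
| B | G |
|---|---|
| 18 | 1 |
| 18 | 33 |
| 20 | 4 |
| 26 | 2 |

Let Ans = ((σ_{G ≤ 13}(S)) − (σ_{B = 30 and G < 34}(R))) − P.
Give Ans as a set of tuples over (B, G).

Selection G ≤ 13: {(26, 7), (28, 9), (30, 5)}
Selection B = 30 and G < 34: {(30, 5)}
Difference: {(26, 7), (28, 9), (30, 5)} with {(30, 5)} → {(26, 7), (28, 9)}
Difference: {(26, 7), (28, 9)} with {(18, 1), (18, 33), (20, 4), (26, 2)} → {(26, 7), (28, 9)}

{(26, 7), (28, 9)}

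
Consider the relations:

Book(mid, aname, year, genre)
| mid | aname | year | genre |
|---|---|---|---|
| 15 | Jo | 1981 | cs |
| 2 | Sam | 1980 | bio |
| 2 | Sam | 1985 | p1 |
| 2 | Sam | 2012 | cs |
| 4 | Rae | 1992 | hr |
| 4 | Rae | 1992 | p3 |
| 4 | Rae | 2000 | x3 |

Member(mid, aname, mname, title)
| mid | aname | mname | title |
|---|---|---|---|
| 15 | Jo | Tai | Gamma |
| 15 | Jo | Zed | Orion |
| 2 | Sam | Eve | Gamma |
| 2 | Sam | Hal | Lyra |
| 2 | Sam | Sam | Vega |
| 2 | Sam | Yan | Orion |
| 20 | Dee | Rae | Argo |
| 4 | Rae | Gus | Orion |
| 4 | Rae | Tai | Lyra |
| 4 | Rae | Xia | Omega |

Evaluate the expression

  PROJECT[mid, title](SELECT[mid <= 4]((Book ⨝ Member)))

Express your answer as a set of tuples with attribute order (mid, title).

Joining Book and Member on mid, aname yields {(15, Jo, 1981, cs, Tai, Gamma), (15, Jo, 1981, cs, Zed, Orion), (2, Sam, 1980, bio, Eve, Gamma), (2, Sam, 1980, bio, Hal, Lyra), (2, Sam, 1980, bio, Sam, Vega), (2, Sam, 1980, bio, Yan, Orion), (2, Sam, 1985, p1, Eve, Gamma), (2, Sam, 1985, p1, Hal, Lyra), (2, Sam, 1985, p1, Sam, Vega), (2, Sam, 1985, p1, Yan, Orion), (2, Sam, 2012, cs, Eve, Gamma), (2, Sam, 2012, cs, Hal, Lyra), (2, Sam, 2012, cs, Sam, Vega), (2, Sam, 2012, cs, Yan, Orion), (4, Rae, 1992, hr, Gus, Orion), (4, Rae, 1992, hr, Tai, Lyra), (4, Rae, 1992, hr, Xia, Omega), (4, Rae, 1992, p3, Gus, Orion), (4, Rae, 1992, p3, Tai, Lyra), (4, Rae, 1992, p3, Xia, Omega), (4, Rae, 2000, x3, Gus, Orion), (4, Rae, 2000, x3, Tai, Lyra), (4, Rae, 2000, x3, Xia, Omega)}.
Filtering on mid <= 4 leaves {(2, Sam, 1980, bio, Eve, Gamma), (2, Sam, 1980, bio, Hal, Lyra), (2, Sam, 1980, bio, Sam, Vega), (2, Sam, 1980, bio, Yan, Orion), (2, Sam, 1985, p1, Eve, Gamma), (2, Sam, 1985, p1, Hal, Lyra), (2, Sam, 1985, p1, Sam, Vega), (2, Sam, 1985, p1, Yan, Orion), (2, Sam, 2012, cs, Eve, Gamma), (2, Sam, 2012, cs, Hal, Lyra), (2, Sam, 2012, cs, Sam, Vega), (2, Sam, 2012, cs, Yan, Orion), (4, Rae, 1992, hr, Gus, Orion), (4, Rae, 1992, hr, Tai, Lyra), (4, Rae, 1992, hr, Xia, Omega), (4, Rae, 1992, p3, Gus, Orion), (4, Rae, 1992, p3, Tai, Lyra), (4, Rae, 1992, p3, Xia, Omega), (4, Rae, 2000, x3, Gus, Orion), (4, Rae, 2000, x3, Tai, Lyra), (4, Rae, 2000, x3, Xia, Omega)}.
π[mid, title]: project onto (mid, title) (14 duplicate(s) eliminated) → {(2, Gamma), (2, Lyra), (2, Orion), (2, Vega), (4, Lyra), (4, Omega), (4, Orion)}

{(2, Gamma), (2, Lyra), (2, Orion), (2, Vega), (4, Lyra), (4, Omega), (4, Orion)}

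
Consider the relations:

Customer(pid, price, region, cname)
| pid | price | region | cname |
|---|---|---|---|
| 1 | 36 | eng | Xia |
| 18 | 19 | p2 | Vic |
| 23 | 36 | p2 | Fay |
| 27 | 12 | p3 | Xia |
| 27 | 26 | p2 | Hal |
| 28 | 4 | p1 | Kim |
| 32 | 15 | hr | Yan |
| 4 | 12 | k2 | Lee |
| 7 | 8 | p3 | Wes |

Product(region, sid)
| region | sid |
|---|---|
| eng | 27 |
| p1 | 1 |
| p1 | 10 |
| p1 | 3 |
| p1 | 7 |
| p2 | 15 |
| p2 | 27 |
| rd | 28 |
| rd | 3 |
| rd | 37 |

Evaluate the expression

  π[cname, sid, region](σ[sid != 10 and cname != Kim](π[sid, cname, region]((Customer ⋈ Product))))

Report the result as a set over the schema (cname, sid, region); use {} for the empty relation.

Customer ⋈ Product (natural join on region): {(1, 36, eng, Xia, 27), (18, 19, p2, Vic, 15), (18, 19, p2, Vic, 27), (23, 36, p2, Fay, 15), (23, 36, p2, Fay, 27), (27, 26, p2, Hal, 15), (27, 26, p2, Hal, 27), (28, 4, p1, Kim, 1), (28, 4, p1, Kim, 10), (28, 4, p1, Kim, 3), (28, 4, p1, Kim, 7)}
Keep only column(s) sid, cname, region: {(1, Kim, p1), (10, Kim, p1), (15, Fay, p2), (15, Hal, p2), (15, Vic, p2), (27, Fay, p2), (27, Hal, p2), (27, Vic, p2), (27, Xia, eng), (3, Kim, p1), (7, Kim, p1)}
σ[sid != 10 and cname != Kim]: keep tuples satisfying sid != 10 and cname != Kim → {(15, Fay, p2), (15, Hal, p2), (15, Vic, p2), (27, Fay, p2), (27, Hal, p2), (27, Vic, p2), (27, Xia, eng)}
Keep only column(s) cname, sid, region: {(Fay, 15, p2), (Fay, 27, p2), (Hal, 15, p2), (Hal, 27, p2), (Vic, 15, p2), (Vic, 27, p2), (Xia, 27, eng)}

{(Fay, 15, p2), (Fay, 27, p2), (Hal, 15, p2), (Hal, 27, p2), (Vic, 15, p2), (Vic, 27, p2), (Xia, 27, eng)}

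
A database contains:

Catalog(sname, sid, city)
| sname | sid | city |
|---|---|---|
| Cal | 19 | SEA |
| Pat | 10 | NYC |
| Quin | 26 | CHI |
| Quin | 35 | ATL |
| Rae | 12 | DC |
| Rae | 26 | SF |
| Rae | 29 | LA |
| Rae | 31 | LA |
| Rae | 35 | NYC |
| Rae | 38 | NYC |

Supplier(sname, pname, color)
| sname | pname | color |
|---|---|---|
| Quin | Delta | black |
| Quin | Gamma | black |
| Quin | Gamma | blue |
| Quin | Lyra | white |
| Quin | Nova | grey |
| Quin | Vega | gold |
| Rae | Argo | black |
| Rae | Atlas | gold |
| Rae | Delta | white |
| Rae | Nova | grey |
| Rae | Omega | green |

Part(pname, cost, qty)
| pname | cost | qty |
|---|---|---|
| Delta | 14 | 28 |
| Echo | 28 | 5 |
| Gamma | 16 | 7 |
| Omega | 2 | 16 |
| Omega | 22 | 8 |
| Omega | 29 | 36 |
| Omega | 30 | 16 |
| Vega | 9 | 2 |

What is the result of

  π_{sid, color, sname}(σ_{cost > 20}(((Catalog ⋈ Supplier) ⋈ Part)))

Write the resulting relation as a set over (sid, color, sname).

{(12, green, Rae), (26, green, Rae), (29, green, Rae), (31, green, Rae), (35, green, Rae), (38, green, Rae)}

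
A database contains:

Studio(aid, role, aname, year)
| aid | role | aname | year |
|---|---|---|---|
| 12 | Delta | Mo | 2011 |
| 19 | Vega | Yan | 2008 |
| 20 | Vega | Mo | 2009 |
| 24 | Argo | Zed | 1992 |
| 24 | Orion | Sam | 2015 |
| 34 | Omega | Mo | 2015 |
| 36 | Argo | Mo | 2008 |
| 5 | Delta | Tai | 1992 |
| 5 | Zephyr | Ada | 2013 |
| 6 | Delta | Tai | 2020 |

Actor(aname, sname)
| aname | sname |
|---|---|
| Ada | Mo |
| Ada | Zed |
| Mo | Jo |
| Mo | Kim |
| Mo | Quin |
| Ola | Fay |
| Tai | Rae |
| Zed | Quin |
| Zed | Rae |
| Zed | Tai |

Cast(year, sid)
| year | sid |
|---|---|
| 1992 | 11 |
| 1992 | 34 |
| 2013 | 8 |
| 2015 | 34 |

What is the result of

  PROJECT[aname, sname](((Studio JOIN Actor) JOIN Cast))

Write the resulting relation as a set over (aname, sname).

Joining Studio and Actor on aname yields {(12, Delta, Mo, 2011, Jo), (12, Delta, Mo, 2011, Kim), (12, Delta, Mo, 2011, Quin), (20, Vega, Mo, 2009, Jo), (20, Vega, Mo, 2009, Kim), (20, Vega, Mo, 2009, Quin), (24, Argo, Zed, 1992, Quin), (24, Argo, Zed, 1992, Rae), (24, Argo, Zed, 1992, Tai), (34, Omega, Mo, 2015, Jo), (34, Omega, Mo, 2015, Kim), (34, Omega, Mo, 2015, Quin), (36, Argo, Mo, 2008, Jo), (36, Argo, Mo, 2008, Kim), (36, Argo, Mo, 2008, Quin), (5, Delta, Tai, 1992, Rae), (5, Zephyr, Ada, 2013, Mo), (5, Zephyr, Ada, 2013, Zed), (6, Delta, Tai, 2020, Rae)}.
Joining (Studio JOIN Actor) and Cast on year yields {(24, Argo, Zed, 1992, Quin, 11), (24, Argo, Zed, 1992, Quin, 34), (24, Argo, Zed, 1992, Rae, 11), (24, Argo, Zed, 1992, Rae, 34), (24, Argo, Zed, 1992, Tai, 11), (24, Argo, Zed, 1992, Tai, 34), (34, Omega, Mo, 2015, Jo, 34), (34, Omega, Mo, 2015, Kim, 34), (34, Omega, Mo, 2015, Quin, 34), (5, Delta, Tai, 1992, Rae, 11), (5, Delta, Tai, 1992, Rae, 34), (5, Zephyr, Ada, 2013, Mo, 8), (5, Zephyr, Ada, 2013, Zed, 8)}.
π_{aname, sname} gives {(Ada, Mo), (Ada, Zed), (Mo, Jo), (Mo, Kim), (Mo, Quin), (Tai, Rae), (Zed, Quin), (Zed, Rae), (Zed, Tai)} (4 duplicate(s) eliminated).

{(Ada, Mo), (Ada, Zed), (Mo, Jo), (Mo, Kim), (Mo, Quin), (Tai, Rae), (Zed, Quin), (Zed, Rae), (Zed, Tai)}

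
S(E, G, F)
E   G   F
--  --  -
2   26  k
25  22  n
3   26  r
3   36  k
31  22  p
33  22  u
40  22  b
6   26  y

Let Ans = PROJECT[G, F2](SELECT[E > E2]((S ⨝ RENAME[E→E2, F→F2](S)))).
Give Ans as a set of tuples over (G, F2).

ρ[E→E2, F→F2]: schema becomes (E2, G, F2); tuples unchanged.
Joining S and RENAME[E→E2, F→F2](S) on G yields {(2, 26, k, 2, k), (2, 26, k, 3, r), (2, 26, k, 6, y), (25, 22, n, 25, n), (25, 22, n, 31, p), (25, 22, n, 33, u), (25, 22, n, 40, b), (3, 26, r, 2, k), (3, 26, r, 3, r), (3, 26, r, 6, y), (3, 36, k, 3, k), (31, 22, p, 25, n), (31, 22, p, 31, p), (31, 22, p, 33, u), (31, 22, p, 40, b), (33, 22, u, 25, n), (33, 22, u, 31, p), (33, 22, u, 33, u), (33, 22, u, 40, b), (40, 22, b, 25, n), (40, 22, b, 31, p), (40, 22, b, 33, u), (40, 22, b, 40, b), (6, 26, y, 2, k), (6, 26, y, 3, r), (6, 26, y, 6, y)}.
σ[E > E2]: keep tuples satisfying E > E2 → {(3, 26, r, 2, k), (31, 22, p, 25, n), (33, 22, u, 25, n), (33, 22, u, 31, p), (40, 22, b, 25, n), (40, 22, b, 31, p), (40, 22, b, 33, u), (6, 26, y, 2, k), (6, 26, y, 3, r)}
π_{G, F2} gives {(22, n), (22, p), (22, u), (26, k), (26, r)} (4 duplicate(s) eliminated).

{(22, n), (22, p), (22, u), (26, k), (26, r)}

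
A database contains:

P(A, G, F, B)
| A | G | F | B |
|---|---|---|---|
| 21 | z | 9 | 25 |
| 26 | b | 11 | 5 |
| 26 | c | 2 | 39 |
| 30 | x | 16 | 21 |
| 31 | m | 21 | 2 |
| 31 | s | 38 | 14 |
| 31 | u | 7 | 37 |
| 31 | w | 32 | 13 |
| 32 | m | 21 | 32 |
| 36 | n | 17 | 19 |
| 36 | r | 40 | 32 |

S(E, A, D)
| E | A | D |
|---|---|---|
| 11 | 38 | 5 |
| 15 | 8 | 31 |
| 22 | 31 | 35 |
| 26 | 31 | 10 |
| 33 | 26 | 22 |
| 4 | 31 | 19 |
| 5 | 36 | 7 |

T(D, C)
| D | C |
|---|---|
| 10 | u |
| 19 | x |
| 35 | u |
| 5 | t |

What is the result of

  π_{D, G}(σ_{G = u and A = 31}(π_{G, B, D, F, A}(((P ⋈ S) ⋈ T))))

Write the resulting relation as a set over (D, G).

{(10, u), (19, u), (35, u)}

P ⋈ S (natural join on A): {(26, b, 11, 5, 33, 22), (26, c, 2, 39, 33, 22), (31, m, 21, 2, 22, 35), (31, m, 21, 2, 26, 10), (31, m, 21, 2, 4, 19), (31, s, 38, 14, 22, 35), (31, s, 38, 14, 26, 10), (31, s, 38, 14, 4, 19), (31, u, 7, 37, 22, 35), (31, u, 7, 37, 26, 10), (31, u, 7, 37, 4, 19), (31, w, 32, 13, 22, 35), (31, w, 32, 13, 26, 10), (31, w, 32, 13, 4, 19), (36, n, 17, 19, 5, 7), (36, r, 40, 32, 5, 7)}
(P ⋈ S) ⋈ T (natural join on D): {(31, m, 21, 2, 22, 35, u), (31, m, 21, 2, 26, 10, u), (31, m, 21, 2, 4, 19, x), (31, s, 38, 14, 22, 35, u), (31, s, 38, 14, 26, 10, u), (31, s, 38, 14, 4, 19, x), (31, u, 7, 37, 22, 35, u), (31, u, 7, 37, 26, 10, u), (31, u, 7, 37, 4, 19, x), (31, w, 32, 13, 22, 35, u), (31, w, 32, 13, 26, 10, u), (31, w, 32, 13, 4, 19, x)}
Keep only column(s) G, B, D, F, A: {(m, 2, 10, 21, 31), (m, 2, 19, 21, 31), (m, 2, 35, 21, 31), (s, 14, 10, 38, 31), (s, 14, 19, 38, 31), (s, 14, 35, 38, 31), (u, 37, 10, 7, 31), (u, 37, 19, 7, 31), (u, 37, 35, 7, 31), (w, 13, 10, 32, 31), (w, 13, 19, 32, 31), (w, 13, 35, 32, 31)}
Filtering on G = u and A = 31 leaves {(u, 37, 10, 7, 31), (u, 37, 19, 7, 31), (u, 37, 35, 7, 31)}.
Keep only column(s) D, G: {(10, u), (19, u), (35, u)}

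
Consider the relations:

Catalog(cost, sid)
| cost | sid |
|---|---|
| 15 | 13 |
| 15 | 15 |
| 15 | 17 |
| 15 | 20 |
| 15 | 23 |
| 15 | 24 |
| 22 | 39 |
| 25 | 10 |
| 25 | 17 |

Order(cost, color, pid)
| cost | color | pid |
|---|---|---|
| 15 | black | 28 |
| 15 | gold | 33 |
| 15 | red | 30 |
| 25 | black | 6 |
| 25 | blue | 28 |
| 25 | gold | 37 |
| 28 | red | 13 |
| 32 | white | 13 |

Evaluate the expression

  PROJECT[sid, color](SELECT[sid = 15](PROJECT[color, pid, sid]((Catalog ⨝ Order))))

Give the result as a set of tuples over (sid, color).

{(15, black), (15, gold), (15, red)}

Catalog ⋈ Order (natural join on cost): {(15, 13, black, 28), (15, 13, gold, 33), (15, 13, red, 30), (15, 15, black, 28), (15, 15, gold, 33), (15, 15, red, 30), (15, 17, black, 28), (15, 17, gold, 33), (15, 17, red, 30), (15, 20, black, 28), (15, 20, gold, 33), (15, 20, red, 30), (15, 23, black, 28), (15, 23, gold, 33), (15, 23, red, 30), (15, 24, black, 28), (15, 24, gold, 33), (15, 24, red, 30), (25, 10, black, 6), (25, 10, blue, 28), (25, 10, gold, 37), (25, 17, black, 6), (25, 17, blue, 28), (25, 17, gold, 37)}
π[color, pid, sid]: project onto (color, pid, sid) → {(black, 28, 13), (black, 28, 15), (black, 28, 17), (black, 28, 20), (black, 28, 23), (black, 28, 24), (black, 6, 10), (black, 6, 17), (blue, 28, 10), (blue, 28, 17), (gold, 33, 13), (gold, 33, 15), (gold, 33, 17), (gold, 33, 20), (gold, 33, 23), (gold, 33, 24), (gold, 37, 10), (gold, 37, 17), (red, 30, 13), (red, 30, 15), (red, 30, 17), (red, 30, 20), (red, 30, 23), (red, 30, 24)}
Selection sid = 15: {(black, 28, 15), (gold, 33, 15), (red, 30, 15)}
π[sid, color]: project onto (sid, color) → {(15, black), (15, gold), (15, red)}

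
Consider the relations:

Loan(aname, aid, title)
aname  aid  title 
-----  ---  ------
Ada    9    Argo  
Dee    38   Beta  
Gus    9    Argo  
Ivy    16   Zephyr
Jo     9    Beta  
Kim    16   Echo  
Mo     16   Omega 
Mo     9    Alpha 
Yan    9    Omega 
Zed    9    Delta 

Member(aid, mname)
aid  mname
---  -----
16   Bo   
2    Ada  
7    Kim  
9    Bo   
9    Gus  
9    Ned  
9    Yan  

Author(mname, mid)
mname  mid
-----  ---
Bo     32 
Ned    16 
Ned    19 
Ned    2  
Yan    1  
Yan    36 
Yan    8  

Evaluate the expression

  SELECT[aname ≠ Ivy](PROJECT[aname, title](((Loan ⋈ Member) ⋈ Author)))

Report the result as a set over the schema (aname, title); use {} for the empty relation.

{(Ada, Argo), (Gus, Argo), (Jo, Beta), (Kim, Echo), (Mo, Alpha), (Mo, Omega), (Yan, Omega), (Zed, Delta)}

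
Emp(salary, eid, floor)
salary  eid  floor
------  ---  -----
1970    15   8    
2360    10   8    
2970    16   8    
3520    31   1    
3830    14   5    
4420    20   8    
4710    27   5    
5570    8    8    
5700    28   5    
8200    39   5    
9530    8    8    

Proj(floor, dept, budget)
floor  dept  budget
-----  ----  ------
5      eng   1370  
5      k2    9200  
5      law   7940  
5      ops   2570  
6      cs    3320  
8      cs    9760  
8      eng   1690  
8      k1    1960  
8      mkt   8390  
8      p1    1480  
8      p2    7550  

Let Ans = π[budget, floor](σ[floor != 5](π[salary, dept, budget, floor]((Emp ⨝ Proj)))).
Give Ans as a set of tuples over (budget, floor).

{(1480, 8), (1690, 8), (1960, 8), (7550, 8), (8390, 8), (9760, 8)}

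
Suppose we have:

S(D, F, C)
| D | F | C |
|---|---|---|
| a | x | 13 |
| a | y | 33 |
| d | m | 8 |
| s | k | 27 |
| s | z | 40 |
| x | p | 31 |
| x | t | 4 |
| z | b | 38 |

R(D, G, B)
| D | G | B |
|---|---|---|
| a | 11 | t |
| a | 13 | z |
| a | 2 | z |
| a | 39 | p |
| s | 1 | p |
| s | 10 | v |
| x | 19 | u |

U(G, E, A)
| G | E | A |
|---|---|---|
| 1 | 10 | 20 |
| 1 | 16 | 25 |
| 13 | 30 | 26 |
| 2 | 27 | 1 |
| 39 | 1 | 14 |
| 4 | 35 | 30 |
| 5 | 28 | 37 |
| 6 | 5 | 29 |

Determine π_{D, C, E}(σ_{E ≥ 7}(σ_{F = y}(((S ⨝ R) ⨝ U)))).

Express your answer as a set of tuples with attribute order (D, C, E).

Natural join on D: {(a, x, 13, 11, t), (a, x, 13, 13, z), (a, x, 13, 2, z), (a, x, 13, 39, p), (a, y, 33, 11, t), (a, y, 33, 13, z), (a, y, 33, 2, z), (a, y, 33, 39, p), (s, k, 27, 1, p), (s, k, 27, 10, v), (s, z, 40, 1, p), (s, z, 40, 10, v), (x, p, 31, 19, u), (x, t, 4, 19, u)}
Natural join on G: {(a, x, 13, 13, z, 30, 26), (a, x, 13, 2, z, 27, 1), (a, x, 13, 39, p, 1, 14), (a, y, 33, 13, z, 30, 26), (a, y, 33, 2, z, 27, 1), (a, y, 33, 39, p, 1, 14), (s, k, 27, 1, p, 10, 20), (s, k, 27, 1, p, 16, 25), (s, z, 40, 1, p, 10, 20), (s, z, 40, 1, p, 16, 25)}
Filtering on F = y leaves {(a, y, 33, 13, z, 30, 26), (a, y, 33, 2, z, 27, 1), (a, y, 33, 39, p, 1, 14)}.
Filtering on E ≥ 7 leaves {(a, y, 33, 13, z, 30, 26), (a, y, 33, 2, z, 27, 1)}.
π[D, C, E]: project onto (D, C, E) → {(a, 33, 27), (a, 33, 30)}

{(a, 33, 27), (a, 33, 30)}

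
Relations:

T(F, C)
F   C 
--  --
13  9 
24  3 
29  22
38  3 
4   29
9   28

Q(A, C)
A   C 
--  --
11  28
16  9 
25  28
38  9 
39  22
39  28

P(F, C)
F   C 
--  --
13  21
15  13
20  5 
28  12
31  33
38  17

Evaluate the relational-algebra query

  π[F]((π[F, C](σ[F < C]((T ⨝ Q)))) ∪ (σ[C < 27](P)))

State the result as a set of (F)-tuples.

{13, 15, 20, 28, 38, 9}

Natural join on C: {(13, 9, 16), (13, 9, 38), (29, 22, 39), (9, 28, 11), (9, 28, 25), (9, 28, 39)}
Filtering on F < C leaves {(9, 28, 11), (9, 28, 25), (9, 28, 39)}.
π[F, C]: project onto (F, C) (2 duplicate(s) eliminated) → {(9, 28)}
Filtering on C < 27 leaves {(13, 21), (15, 13), (20, 5), (28, 12), (38, 17)}.
Taking the union: {(13, 21), (15, 13), (20, 5), (28, 12), (38, 17), (9, 28)}
π[F]: project onto (F) → {13, 15, 20, 28, 38, 9}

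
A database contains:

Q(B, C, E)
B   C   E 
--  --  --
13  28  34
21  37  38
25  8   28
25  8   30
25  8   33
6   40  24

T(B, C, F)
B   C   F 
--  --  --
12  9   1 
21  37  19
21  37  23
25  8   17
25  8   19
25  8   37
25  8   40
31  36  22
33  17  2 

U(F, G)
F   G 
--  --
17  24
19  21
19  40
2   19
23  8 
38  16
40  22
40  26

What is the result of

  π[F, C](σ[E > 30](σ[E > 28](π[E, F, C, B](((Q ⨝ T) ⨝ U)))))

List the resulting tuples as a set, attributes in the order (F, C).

{(17, 8), (19, 37), (19, 8), (23, 37), (40, 8)}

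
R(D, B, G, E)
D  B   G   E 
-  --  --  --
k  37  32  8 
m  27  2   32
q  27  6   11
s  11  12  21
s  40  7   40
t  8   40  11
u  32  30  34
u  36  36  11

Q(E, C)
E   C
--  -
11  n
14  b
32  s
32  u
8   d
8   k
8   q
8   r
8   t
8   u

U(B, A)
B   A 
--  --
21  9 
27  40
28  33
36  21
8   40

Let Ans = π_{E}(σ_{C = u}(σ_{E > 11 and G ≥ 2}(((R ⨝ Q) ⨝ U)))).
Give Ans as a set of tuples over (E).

{32}

R ⋈ Q (natural join on E): {(k, 37, 32, 8, d), (k, 37, 32, 8, k), (k, 37, 32, 8, q), (k, 37, 32, 8, r), (k, 37, 32, 8, t), (k, 37, 32, 8, u), (m, 27, 2, 32, s), (m, 27, 2, 32, u), (q, 27, 6, 11, n), (t, 8, 40, 11, n), (u, 36, 36, 11, n)}
(R ⨝ Q) ⋈ U (natural join on B): {(m, 27, 2, 32, s, 40), (m, 27, 2, 32, u, 40), (q, 27, 6, 11, n, 40), (t, 8, 40, 11, n, 40), (u, 36, 36, 11, n, 21)}
Apply σ_{E > 11 and G ≥ 2}; surviving tuples: {(m, 27, 2, 32, s, 40), (m, 27, 2, 32, u, 40)}
Apply σ_{C = u}; surviving tuples: {(m, 27, 2, 32, u, 40)}
Projecting to E: {32}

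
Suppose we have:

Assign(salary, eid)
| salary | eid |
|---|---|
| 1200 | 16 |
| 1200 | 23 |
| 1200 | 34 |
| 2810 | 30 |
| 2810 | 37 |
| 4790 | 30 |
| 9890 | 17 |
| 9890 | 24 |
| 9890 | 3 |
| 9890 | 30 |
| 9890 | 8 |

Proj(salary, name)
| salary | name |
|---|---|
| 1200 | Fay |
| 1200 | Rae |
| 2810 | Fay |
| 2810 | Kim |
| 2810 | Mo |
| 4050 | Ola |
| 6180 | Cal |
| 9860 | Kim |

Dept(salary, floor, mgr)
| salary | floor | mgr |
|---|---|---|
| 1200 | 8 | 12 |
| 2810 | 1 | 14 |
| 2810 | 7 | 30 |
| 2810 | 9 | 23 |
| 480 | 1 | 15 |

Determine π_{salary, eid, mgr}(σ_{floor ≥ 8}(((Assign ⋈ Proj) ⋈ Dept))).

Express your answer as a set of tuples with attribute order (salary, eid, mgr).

{(1200, 16, 12), (1200, 23, 12), (1200, 34, 12), (2810, 30, 23), (2810, 37, 23)}

Joining Assign and Proj on salary yields {(1200, 16, Fay), (1200, 16, Rae), (1200, 23, Fay), (1200, 23, Rae), (1200, 34, Fay), (1200, 34, Rae), (2810, 30, Fay), (2810, 30, Kim), (2810, 30, Mo), (2810, 37, Fay), (2810, 37, Kim), (2810, 37, Mo)}.
Joining (Assign ⋈ Proj) and Dept on salary yields {(1200, 16, Fay, 8, 12), (1200, 16, Rae, 8, 12), (1200, 23, Fay, 8, 12), (1200, 23, Rae, 8, 12), (1200, 34, Fay, 8, 12), (1200, 34, Rae, 8, 12), (2810, 30, Fay, 1, 14), (2810, 30, Fay, 7, 30), (2810, 30, Fay, 9, 23), (2810, 30, Kim, 1, 14), (2810, 30, Kim, 7, 30), (2810, 30, Kim, 9, 23), (2810, 30, Mo, 1, 14), (2810, 30, Mo, 7, 30), (2810, 30, Mo, 9, 23), (2810, 37, Fay, 1, 14), (2810, 37, Fay, 7, 30), (2810, 37, Fay, 9, 23), (2810, 37, Kim, 1, 14), (2810, 37, Kim, 7, 30), (2810, 37, Kim, 9, 23), (2810, 37, Mo, 1, 14), (2810, 37, Mo, 7, 30), (2810, 37, Mo, 9, 23)}.
Selection floor ≥ 8: {(1200, 16, Fay, 8, 12), (1200, 16, Rae, 8, 12), (1200, 23, Fay, 8, 12), (1200, 23, Rae, 8, 12), (1200, 34, Fay, 8, 12), (1200, 34, Rae, 8, 12), (2810, 30, Fay, 9, 23), (2810, 30, Kim, 9, 23), (2810, 30, Mo, 9, 23), (2810, 37, Fay, 9, 23), (2810, 37, Kim, 9, 23), (2810, 37, Mo, 9, 23)}
π_{salary, eid, mgr} gives {(1200, 16, 12), (1200, 23, 12), (1200, 34, 12), (2810, 30, 23), (2810, 37, 23)} (7 duplicate(s) eliminated).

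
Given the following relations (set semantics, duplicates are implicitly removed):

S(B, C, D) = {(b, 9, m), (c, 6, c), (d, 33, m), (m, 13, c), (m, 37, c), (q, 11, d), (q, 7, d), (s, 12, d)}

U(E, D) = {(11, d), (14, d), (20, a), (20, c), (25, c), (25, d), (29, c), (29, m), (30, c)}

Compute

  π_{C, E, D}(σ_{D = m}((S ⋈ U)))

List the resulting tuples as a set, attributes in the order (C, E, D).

{(33, 29, m), (9, 29, m)}

S ⋈ U (natural join on D): {(b, 9, m, 29), (c, 6, c, 20), (c, 6, c, 25), (c, 6, c, 29), (c, 6, c, 30), (d, 33, m, 29), (m, 13, c, 20), (m, 13, c, 25), (m, 13, c, 29), (m, 13, c, 30), (m, 37, c, 20), (m, 37, c, 25), (m, 37, c, 29), (m, 37, c, 30), (q, 11, d, 11), (q, 11, d, 14), (q, 11, d, 25), (q, 7, d, 11), (q, 7, d, 14), (q, 7, d, 25), (s, 12, d, 11), (s, 12, d, 14), (s, 12, d, 25)}
Filtering on D = m leaves {(b, 9, m, 29), (d, 33, m, 29)}.
π[C, E, D]: project onto (C, E, D) → {(33, 29, m), (9, 29, m)}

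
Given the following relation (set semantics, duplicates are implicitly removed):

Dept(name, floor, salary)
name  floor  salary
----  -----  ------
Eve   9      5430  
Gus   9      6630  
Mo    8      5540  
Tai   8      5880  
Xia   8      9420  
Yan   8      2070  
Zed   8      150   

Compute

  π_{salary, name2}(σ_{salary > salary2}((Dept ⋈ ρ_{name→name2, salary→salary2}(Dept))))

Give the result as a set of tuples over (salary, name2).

{(2070, Zed), (5540, Yan), (5540, Zed), (5880, Mo), (5880, Yan), (5880, Zed), (6630, Eve), (9420, Mo), (9420, Tai), (9420, Yan), (9420, Zed)}

ρ[name→name2, salary→salary2]: schema becomes (name2, floor, salary2); tuples unchanged.
Joining Dept and ρ_{name→name2, salary→salary2}(Dept) on floor yields {(Eve, 9, 5430, Eve, 5430), (Eve, 9, 5430, Gus, 6630), (Gus, 9, 6630, Eve, 5430), (Gus, 9, 6630, Gus, 6630), (Mo, 8, 5540, Mo, 5540), (Mo, 8, 5540, Tai, 5880), (Mo, 8, 5540, Xia, 9420), (Mo, 8, 5540, Yan, 2070), (Mo, 8, 5540, Zed, 150), (Tai, 8, 5880, Mo, 5540), (Tai, 8, 5880, Tai, 5880), (Tai, 8, 5880, Xia, 9420), (Tai, 8, 5880, Yan, 2070), (Tai, 8, 5880, Zed, 150), (Xia, 8, 9420, Mo, 5540), (Xia, 8, 9420, Tai, 5880), (Xia, 8, 9420, Xia, 9420), (Xia, 8, 9420, Yan, 2070), (Xia, 8, 9420, Zed, 150), (Yan, 8, 2070, Mo, 5540), (Yan, 8, 2070, Tai, 5880), (Yan, 8, 2070, Xia, 9420), (Yan, 8, 2070, Yan, 2070), (Yan, 8, 2070, Zed, 150), (Zed, 8, 150, Mo, 5540), (Zed, 8, 150, Tai, 5880), (Zed, 8, 150, Xia, 9420), (Zed, 8, 150, Yan, 2070), (Zed, 8, 150, Zed, 150)}.
Filtering on salary > salary2 leaves {(Gus, 9, 6630, Eve, 5430), (Mo, 8, 5540, Yan, 2070), (Mo, 8, 5540, Zed, 150), (Tai, 8, 5880, Mo, 5540), (Tai, 8, 5880, Yan, 2070), (Tai, 8, 5880, Zed, 150), (Xia, 8, 9420, Mo, 5540), (Xia, 8, 9420, Tai, 5880), (Xia, 8, 9420, Yan, 2070), (Xia, 8, 9420, Zed, 150), (Yan, 8, 2070, Zed, 150)}.
Projecting to salary, name2: {(2070, Zed), (5540, Yan), (5540, Zed), (5880, Mo), (5880, Yan), (5880, Zed), (6630, Eve), (9420, Mo), (9420, Tai), (9420, Yan), (9420, Zed)}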